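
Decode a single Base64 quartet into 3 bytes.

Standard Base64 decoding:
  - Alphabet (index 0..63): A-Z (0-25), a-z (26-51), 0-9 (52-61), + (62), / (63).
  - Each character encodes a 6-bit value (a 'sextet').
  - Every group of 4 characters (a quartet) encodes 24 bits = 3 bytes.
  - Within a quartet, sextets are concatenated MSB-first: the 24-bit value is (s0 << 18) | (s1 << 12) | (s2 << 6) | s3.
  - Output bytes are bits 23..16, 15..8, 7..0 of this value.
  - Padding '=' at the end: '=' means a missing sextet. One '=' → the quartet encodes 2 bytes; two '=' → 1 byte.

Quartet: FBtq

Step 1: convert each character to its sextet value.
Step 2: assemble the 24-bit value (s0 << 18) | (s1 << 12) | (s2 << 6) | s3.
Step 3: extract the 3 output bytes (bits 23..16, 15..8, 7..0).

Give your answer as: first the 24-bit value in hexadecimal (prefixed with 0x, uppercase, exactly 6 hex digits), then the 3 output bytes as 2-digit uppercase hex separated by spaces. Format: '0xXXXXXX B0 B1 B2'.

Sextets: F=5, B=1, t=45, q=42
24-bit: (5<<18) | (1<<12) | (45<<6) | 42
      = 0x140000 | 0x001000 | 0x000B40 | 0x00002A
      = 0x141B6A
Bytes: (v>>16)&0xFF=14, (v>>8)&0xFF=1B, v&0xFF=6A

Answer: 0x141B6A 14 1B 6A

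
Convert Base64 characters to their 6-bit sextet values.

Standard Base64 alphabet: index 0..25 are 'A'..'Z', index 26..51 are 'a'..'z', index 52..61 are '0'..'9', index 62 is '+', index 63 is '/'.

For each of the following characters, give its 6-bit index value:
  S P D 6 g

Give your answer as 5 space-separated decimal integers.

'S': A..Z range, ord('S') − ord('A') = 18
'P': A..Z range, ord('P') − ord('A') = 15
'D': A..Z range, ord('D') − ord('A') = 3
'6': 0..9 range, 52 + ord('6') − ord('0') = 58
'g': a..z range, 26 + ord('g') − ord('a') = 32

Answer: 18 15 3 58 32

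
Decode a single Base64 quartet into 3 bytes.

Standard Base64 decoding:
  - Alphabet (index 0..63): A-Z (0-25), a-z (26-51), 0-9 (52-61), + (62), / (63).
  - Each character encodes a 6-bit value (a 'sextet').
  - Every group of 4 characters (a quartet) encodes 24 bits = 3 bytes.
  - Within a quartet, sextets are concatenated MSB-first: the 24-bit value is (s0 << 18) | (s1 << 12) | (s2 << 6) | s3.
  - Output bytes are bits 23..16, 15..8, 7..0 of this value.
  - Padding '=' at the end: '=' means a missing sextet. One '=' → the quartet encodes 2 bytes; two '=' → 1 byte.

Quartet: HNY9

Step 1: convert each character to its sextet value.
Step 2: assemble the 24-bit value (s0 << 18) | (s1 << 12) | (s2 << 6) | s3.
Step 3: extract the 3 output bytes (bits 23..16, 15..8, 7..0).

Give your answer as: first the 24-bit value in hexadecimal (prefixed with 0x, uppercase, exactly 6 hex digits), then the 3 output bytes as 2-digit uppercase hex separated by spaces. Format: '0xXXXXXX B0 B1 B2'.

Sextets: H=7, N=13, Y=24, 9=61
24-bit: (7<<18) | (13<<12) | (24<<6) | 61
      = 0x1C0000 | 0x00D000 | 0x000600 | 0x00003D
      = 0x1CD63D
Bytes: (v>>16)&0xFF=1C, (v>>8)&0xFF=D6, v&0xFF=3D

Answer: 0x1CD63D 1C D6 3D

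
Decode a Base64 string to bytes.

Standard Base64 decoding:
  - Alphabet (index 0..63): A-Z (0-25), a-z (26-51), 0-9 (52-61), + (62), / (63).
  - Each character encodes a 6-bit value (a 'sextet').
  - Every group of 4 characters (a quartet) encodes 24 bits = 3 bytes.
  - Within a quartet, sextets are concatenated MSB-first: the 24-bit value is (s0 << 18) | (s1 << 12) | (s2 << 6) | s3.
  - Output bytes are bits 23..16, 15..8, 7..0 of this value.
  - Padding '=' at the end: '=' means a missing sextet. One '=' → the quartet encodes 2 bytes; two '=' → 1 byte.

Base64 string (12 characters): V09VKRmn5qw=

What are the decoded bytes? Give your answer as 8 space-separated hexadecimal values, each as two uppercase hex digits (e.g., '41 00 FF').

After char 0 ('V'=21): chars_in_quartet=1 acc=0x15 bytes_emitted=0
After char 1 ('0'=52): chars_in_quartet=2 acc=0x574 bytes_emitted=0
After char 2 ('9'=61): chars_in_quartet=3 acc=0x15D3D bytes_emitted=0
After char 3 ('V'=21): chars_in_quartet=4 acc=0x574F55 -> emit 57 4F 55, reset; bytes_emitted=3
After char 4 ('K'=10): chars_in_quartet=1 acc=0xA bytes_emitted=3
After char 5 ('R'=17): chars_in_quartet=2 acc=0x291 bytes_emitted=3
After char 6 ('m'=38): chars_in_quartet=3 acc=0xA466 bytes_emitted=3
After char 7 ('n'=39): chars_in_quartet=4 acc=0x2919A7 -> emit 29 19 A7, reset; bytes_emitted=6
After char 8 ('5'=57): chars_in_quartet=1 acc=0x39 bytes_emitted=6
After char 9 ('q'=42): chars_in_quartet=2 acc=0xE6A bytes_emitted=6
After char 10 ('w'=48): chars_in_quartet=3 acc=0x39AB0 bytes_emitted=6
Padding '=': partial quartet acc=0x39AB0 -> emit E6 AC; bytes_emitted=8

Answer: 57 4F 55 29 19 A7 E6 AC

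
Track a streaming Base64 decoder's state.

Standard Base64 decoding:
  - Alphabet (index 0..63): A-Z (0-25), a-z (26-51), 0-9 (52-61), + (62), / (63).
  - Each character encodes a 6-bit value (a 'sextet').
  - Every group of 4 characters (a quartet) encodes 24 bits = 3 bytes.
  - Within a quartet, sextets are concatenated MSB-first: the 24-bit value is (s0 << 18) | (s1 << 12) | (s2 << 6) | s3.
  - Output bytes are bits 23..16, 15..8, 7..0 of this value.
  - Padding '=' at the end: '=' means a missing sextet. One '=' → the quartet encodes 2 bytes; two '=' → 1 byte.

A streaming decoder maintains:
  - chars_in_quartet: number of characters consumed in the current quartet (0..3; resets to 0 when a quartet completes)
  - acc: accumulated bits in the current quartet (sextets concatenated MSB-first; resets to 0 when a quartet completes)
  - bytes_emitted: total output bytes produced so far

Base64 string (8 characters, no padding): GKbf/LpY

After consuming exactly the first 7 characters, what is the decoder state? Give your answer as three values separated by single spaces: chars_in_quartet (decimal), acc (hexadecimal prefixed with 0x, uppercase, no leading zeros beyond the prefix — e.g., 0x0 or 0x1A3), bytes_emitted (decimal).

Answer: 3 0x3F2E9 3

Derivation:
After char 0 ('G'=6): chars_in_quartet=1 acc=0x6 bytes_emitted=0
After char 1 ('K'=10): chars_in_quartet=2 acc=0x18A bytes_emitted=0
After char 2 ('b'=27): chars_in_quartet=3 acc=0x629B bytes_emitted=0
After char 3 ('f'=31): chars_in_quartet=4 acc=0x18A6DF -> emit 18 A6 DF, reset; bytes_emitted=3
After char 4 ('/'=63): chars_in_quartet=1 acc=0x3F bytes_emitted=3
After char 5 ('L'=11): chars_in_quartet=2 acc=0xFCB bytes_emitted=3
After char 6 ('p'=41): chars_in_quartet=3 acc=0x3F2E9 bytes_emitted=3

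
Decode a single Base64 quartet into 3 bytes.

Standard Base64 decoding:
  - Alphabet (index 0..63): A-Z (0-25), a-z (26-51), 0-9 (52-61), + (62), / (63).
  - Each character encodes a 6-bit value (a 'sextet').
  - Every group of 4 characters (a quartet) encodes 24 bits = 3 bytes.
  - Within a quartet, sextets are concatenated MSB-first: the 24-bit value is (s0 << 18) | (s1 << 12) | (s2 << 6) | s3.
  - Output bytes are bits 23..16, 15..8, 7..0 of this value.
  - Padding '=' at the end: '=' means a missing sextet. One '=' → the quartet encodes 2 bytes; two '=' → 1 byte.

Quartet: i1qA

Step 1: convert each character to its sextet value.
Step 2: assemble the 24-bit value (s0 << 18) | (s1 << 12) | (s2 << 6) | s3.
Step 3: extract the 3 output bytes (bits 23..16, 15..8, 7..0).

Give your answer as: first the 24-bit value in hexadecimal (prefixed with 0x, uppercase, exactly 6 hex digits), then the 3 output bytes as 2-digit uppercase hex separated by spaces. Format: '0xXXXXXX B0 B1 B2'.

Answer: 0x8B5A80 8B 5A 80

Derivation:
Sextets: i=34, 1=53, q=42, A=0
24-bit: (34<<18) | (53<<12) | (42<<6) | 0
      = 0x880000 | 0x035000 | 0x000A80 | 0x000000
      = 0x8B5A80
Bytes: (v>>16)&0xFF=8B, (v>>8)&0xFF=5A, v&0xFF=80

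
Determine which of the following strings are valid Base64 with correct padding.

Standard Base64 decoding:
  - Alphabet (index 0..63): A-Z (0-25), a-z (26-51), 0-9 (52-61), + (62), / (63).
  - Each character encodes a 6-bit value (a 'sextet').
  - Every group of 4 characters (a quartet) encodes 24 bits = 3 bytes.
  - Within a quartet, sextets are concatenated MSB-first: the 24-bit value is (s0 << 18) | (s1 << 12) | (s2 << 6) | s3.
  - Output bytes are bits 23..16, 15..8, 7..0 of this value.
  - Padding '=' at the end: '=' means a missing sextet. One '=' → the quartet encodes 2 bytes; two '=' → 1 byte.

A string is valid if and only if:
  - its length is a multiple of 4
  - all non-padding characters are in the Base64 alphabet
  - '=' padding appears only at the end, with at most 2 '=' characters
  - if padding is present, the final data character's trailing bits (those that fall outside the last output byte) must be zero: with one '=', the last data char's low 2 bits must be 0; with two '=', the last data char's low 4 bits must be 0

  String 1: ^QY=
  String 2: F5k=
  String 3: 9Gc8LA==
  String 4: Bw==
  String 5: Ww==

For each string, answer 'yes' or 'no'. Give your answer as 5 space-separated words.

String 1: '^QY=' → invalid (bad char(s): ['^'])
String 2: 'F5k=' → valid
String 3: '9Gc8LA==' → valid
String 4: 'Bw==' → valid
String 5: 'Ww==' → valid

Answer: no yes yes yes yes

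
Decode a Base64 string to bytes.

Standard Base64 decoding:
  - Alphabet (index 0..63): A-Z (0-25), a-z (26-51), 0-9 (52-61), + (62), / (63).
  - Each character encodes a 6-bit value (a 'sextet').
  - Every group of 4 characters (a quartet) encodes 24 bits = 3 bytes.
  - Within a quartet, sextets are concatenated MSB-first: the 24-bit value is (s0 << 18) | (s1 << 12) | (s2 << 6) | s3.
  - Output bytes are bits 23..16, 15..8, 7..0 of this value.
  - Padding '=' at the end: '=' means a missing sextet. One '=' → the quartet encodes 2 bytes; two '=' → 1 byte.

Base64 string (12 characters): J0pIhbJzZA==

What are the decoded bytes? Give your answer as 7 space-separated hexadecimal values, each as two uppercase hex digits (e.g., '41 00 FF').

After char 0 ('J'=9): chars_in_quartet=1 acc=0x9 bytes_emitted=0
After char 1 ('0'=52): chars_in_quartet=2 acc=0x274 bytes_emitted=0
After char 2 ('p'=41): chars_in_quartet=3 acc=0x9D29 bytes_emitted=0
After char 3 ('I'=8): chars_in_quartet=4 acc=0x274A48 -> emit 27 4A 48, reset; bytes_emitted=3
After char 4 ('h'=33): chars_in_quartet=1 acc=0x21 bytes_emitted=3
After char 5 ('b'=27): chars_in_quartet=2 acc=0x85B bytes_emitted=3
After char 6 ('J'=9): chars_in_quartet=3 acc=0x216C9 bytes_emitted=3
After char 7 ('z'=51): chars_in_quartet=4 acc=0x85B273 -> emit 85 B2 73, reset; bytes_emitted=6
After char 8 ('Z'=25): chars_in_quartet=1 acc=0x19 bytes_emitted=6
After char 9 ('A'=0): chars_in_quartet=2 acc=0x640 bytes_emitted=6
Padding '==': partial quartet acc=0x640 -> emit 64; bytes_emitted=7

Answer: 27 4A 48 85 B2 73 64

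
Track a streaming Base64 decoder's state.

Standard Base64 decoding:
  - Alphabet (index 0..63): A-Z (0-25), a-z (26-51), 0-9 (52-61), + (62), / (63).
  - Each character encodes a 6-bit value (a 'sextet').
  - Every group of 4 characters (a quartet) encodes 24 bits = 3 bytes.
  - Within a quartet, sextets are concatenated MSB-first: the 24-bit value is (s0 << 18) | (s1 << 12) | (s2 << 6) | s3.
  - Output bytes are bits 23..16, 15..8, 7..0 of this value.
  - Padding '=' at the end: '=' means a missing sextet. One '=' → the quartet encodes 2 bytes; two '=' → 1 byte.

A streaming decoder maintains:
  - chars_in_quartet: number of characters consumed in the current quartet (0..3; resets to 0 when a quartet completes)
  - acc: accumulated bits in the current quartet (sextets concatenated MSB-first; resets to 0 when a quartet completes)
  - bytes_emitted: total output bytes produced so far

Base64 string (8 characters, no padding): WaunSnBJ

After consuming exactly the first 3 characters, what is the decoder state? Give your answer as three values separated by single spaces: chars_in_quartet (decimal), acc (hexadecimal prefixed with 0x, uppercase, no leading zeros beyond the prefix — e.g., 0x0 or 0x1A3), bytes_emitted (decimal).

After char 0 ('W'=22): chars_in_quartet=1 acc=0x16 bytes_emitted=0
After char 1 ('a'=26): chars_in_quartet=2 acc=0x59A bytes_emitted=0
After char 2 ('u'=46): chars_in_quartet=3 acc=0x166AE bytes_emitted=0

Answer: 3 0x166AE 0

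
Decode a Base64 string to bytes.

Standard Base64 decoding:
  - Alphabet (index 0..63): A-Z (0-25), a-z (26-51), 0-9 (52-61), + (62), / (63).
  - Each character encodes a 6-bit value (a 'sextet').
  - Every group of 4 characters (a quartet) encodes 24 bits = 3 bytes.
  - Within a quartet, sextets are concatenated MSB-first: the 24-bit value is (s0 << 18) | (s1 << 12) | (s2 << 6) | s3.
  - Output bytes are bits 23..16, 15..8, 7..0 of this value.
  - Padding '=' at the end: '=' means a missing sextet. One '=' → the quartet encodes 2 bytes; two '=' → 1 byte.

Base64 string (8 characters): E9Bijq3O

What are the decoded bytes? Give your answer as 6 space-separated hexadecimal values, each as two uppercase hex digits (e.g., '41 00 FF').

After char 0 ('E'=4): chars_in_quartet=1 acc=0x4 bytes_emitted=0
After char 1 ('9'=61): chars_in_quartet=2 acc=0x13D bytes_emitted=0
After char 2 ('B'=1): chars_in_quartet=3 acc=0x4F41 bytes_emitted=0
After char 3 ('i'=34): chars_in_quartet=4 acc=0x13D062 -> emit 13 D0 62, reset; bytes_emitted=3
After char 4 ('j'=35): chars_in_quartet=1 acc=0x23 bytes_emitted=3
After char 5 ('q'=42): chars_in_quartet=2 acc=0x8EA bytes_emitted=3
After char 6 ('3'=55): chars_in_quartet=3 acc=0x23AB7 bytes_emitted=3
After char 7 ('O'=14): chars_in_quartet=4 acc=0x8EADCE -> emit 8E AD CE, reset; bytes_emitted=6

Answer: 13 D0 62 8E AD CE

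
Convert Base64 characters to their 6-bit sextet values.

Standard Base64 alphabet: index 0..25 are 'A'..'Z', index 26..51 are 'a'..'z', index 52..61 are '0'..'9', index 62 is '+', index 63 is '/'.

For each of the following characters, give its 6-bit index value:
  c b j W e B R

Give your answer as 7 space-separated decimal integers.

Answer: 28 27 35 22 30 1 17

Derivation:
'c': a..z range, 26 + ord('c') − ord('a') = 28
'b': a..z range, 26 + ord('b') − ord('a') = 27
'j': a..z range, 26 + ord('j') − ord('a') = 35
'W': A..Z range, ord('W') − ord('A') = 22
'e': a..z range, 26 + ord('e') − ord('a') = 30
'B': A..Z range, ord('B') − ord('A') = 1
'R': A..Z range, ord('R') − ord('A') = 17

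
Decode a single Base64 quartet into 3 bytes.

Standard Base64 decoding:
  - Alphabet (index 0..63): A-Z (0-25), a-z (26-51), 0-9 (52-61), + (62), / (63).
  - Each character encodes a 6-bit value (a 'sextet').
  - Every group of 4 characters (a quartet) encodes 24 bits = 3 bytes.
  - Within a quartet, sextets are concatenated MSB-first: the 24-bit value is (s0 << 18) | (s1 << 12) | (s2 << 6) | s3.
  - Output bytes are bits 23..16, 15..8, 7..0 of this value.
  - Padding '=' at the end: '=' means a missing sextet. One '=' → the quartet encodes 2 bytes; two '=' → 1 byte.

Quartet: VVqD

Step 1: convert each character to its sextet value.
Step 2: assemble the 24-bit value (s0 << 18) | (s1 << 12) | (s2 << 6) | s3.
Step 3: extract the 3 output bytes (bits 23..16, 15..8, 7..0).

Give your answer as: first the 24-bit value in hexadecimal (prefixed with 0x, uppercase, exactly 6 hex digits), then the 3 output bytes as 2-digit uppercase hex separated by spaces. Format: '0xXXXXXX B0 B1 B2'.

Answer: 0x555A83 55 5A 83

Derivation:
Sextets: V=21, V=21, q=42, D=3
24-bit: (21<<18) | (21<<12) | (42<<6) | 3
      = 0x540000 | 0x015000 | 0x000A80 | 0x000003
      = 0x555A83
Bytes: (v>>16)&0xFF=55, (v>>8)&0xFF=5A, v&0xFF=83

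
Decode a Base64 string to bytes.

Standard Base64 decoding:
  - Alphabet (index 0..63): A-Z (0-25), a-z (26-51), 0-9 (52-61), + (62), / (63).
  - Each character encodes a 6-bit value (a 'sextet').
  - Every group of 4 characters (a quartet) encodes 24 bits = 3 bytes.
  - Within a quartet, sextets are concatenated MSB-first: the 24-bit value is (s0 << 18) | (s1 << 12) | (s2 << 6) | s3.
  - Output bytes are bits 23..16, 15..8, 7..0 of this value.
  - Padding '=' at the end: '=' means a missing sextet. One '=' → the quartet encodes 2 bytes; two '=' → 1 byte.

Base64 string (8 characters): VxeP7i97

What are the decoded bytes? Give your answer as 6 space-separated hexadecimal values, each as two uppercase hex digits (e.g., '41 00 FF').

After char 0 ('V'=21): chars_in_quartet=1 acc=0x15 bytes_emitted=0
After char 1 ('x'=49): chars_in_quartet=2 acc=0x571 bytes_emitted=0
After char 2 ('e'=30): chars_in_quartet=3 acc=0x15C5E bytes_emitted=0
After char 3 ('P'=15): chars_in_quartet=4 acc=0x57178F -> emit 57 17 8F, reset; bytes_emitted=3
After char 4 ('7'=59): chars_in_quartet=1 acc=0x3B bytes_emitted=3
After char 5 ('i'=34): chars_in_quartet=2 acc=0xEE2 bytes_emitted=3
After char 6 ('9'=61): chars_in_quartet=3 acc=0x3B8BD bytes_emitted=3
After char 7 ('7'=59): chars_in_quartet=4 acc=0xEE2F7B -> emit EE 2F 7B, reset; bytes_emitted=6

Answer: 57 17 8F EE 2F 7B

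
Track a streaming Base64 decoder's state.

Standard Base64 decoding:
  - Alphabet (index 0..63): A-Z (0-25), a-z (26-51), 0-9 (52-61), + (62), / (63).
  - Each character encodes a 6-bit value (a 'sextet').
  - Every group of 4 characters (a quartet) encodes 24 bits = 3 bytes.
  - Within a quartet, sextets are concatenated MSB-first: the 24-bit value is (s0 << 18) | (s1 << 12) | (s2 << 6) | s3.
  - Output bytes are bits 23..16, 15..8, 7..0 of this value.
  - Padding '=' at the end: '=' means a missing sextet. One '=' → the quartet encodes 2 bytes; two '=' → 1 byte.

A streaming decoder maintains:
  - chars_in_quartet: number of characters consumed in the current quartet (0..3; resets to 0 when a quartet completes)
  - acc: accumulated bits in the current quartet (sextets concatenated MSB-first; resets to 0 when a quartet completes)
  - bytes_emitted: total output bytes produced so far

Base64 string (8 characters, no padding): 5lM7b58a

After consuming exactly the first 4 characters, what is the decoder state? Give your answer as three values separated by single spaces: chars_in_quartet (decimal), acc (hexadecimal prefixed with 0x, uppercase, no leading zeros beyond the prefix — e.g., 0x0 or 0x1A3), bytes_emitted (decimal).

After char 0 ('5'=57): chars_in_quartet=1 acc=0x39 bytes_emitted=0
After char 1 ('l'=37): chars_in_quartet=2 acc=0xE65 bytes_emitted=0
After char 2 ('M'=12): chars_in_quartet=3 acc=0x3994C bytes_emitted=0
After char 3 ('7'=59): chars_in_quartet=4 acc=0xE6533B -> emit E6 53 3B, reset; bytes_emitted=3

Answer: 0 0x0 3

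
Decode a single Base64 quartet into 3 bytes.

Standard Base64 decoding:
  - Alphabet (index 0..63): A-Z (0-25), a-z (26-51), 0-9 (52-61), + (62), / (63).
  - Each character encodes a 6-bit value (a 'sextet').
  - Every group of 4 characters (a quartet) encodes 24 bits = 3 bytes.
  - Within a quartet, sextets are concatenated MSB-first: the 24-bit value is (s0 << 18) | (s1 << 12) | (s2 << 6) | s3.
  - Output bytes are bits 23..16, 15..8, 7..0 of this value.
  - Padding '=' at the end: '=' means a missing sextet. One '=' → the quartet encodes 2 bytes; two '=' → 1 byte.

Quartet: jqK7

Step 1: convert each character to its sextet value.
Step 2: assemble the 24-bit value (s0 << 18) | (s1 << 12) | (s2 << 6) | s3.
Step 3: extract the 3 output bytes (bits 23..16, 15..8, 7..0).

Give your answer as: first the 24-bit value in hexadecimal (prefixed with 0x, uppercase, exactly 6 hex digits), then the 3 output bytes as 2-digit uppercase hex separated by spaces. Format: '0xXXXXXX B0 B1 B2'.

Sextets: j=35, q=42, K=10, 7=59
24-bit: (35<<18) | (42<<12) | (10<<6) | 59
      = 0x8C0000 | 0x02A000 | 0x000280 | 0x00003B
      = 0x8EA2BB
Bytes: (v>>16)&0xFF=8E, (v>>8)&0xFF=A2, v&0xFF=BB

Answer: 0x8EA2BB 8E A2 BB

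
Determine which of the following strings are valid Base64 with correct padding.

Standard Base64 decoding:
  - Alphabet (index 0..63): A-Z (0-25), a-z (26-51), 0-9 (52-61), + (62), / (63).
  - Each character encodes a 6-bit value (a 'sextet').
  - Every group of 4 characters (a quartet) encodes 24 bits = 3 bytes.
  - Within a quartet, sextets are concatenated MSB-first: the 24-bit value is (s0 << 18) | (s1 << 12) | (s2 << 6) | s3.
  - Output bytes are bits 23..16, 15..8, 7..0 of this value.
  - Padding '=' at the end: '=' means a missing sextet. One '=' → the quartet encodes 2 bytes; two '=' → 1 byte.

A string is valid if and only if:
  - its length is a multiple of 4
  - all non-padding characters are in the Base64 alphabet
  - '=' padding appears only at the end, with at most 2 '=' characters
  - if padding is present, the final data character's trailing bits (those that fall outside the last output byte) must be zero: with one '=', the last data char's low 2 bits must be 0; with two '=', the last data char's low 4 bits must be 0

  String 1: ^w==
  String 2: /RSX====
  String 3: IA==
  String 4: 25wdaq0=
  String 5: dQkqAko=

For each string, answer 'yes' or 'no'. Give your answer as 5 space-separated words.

String 1: '^w==' → invalid (bad char(s): ['^'])
String 2: '/RSX====' → invalid (4 pad chars (max 2))
String 3: 'IA==' → valid
String 4: '25wdaq0=' → valid
String 5: 'dQkqAko=' → valid

Answer: no no yes yes yes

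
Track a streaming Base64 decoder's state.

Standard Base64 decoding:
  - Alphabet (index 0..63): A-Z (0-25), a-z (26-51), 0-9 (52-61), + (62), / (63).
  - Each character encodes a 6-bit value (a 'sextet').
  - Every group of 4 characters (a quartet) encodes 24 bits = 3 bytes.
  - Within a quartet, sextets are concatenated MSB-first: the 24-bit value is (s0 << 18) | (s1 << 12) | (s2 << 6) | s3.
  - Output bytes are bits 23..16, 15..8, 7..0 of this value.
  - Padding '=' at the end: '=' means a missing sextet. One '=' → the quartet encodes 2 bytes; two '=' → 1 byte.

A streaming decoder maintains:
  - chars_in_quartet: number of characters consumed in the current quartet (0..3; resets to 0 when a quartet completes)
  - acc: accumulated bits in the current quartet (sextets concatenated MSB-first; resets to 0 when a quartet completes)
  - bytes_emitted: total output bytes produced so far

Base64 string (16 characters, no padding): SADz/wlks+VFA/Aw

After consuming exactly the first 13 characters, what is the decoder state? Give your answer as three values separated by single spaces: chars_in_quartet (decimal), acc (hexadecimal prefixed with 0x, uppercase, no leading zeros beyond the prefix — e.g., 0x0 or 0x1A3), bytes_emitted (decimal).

Answer: 1 0x0 9

Derivation:
After char 0 ('S'=18): chars_in_quartet=1 acc=0x12 bytes_emitted=0
After char 1 ('A'=0): chars_in_quartet=2 acc=0x480 bytes_emitted=0
After char 2 ('D'=3): chars_in_quartet=3 acc=0x12003 bytes_emitted=0
After char 3 ('z'=51): chars_in_quartet=4 acc=0x4800F3 -> emit 48 00 F3, reset; bytes_emitted=3
After char 4 ('/'=63): chars_in_quartet=1 acc=0x3F bytes_emitted=3
After char 5 ('w'=48): chars_in_quartet=2 acc=0xFF0 bytes_emitted=3
After char 6 ('l'=37): chars_in_quartet=3 acc=0x3FC25 bytes_emitted=3
After char 7 ('k'=36): chars_in_quartet=4 acc=0xFF0964 -> emit FF 09 64, reset; bytes_emitted=6
After char 8 ('s'=44): chars_in_quartet=1 acc=0x2C bytes_emitted=6
After char 9 ('+'=62): chars_in_quartet=2 acc=0xB3E bytes_emitted=6
After char 10 ('V'=21): chars_in_quartet=3 acc=0x2CF95 bytes_emitted=6
After char 11 ('F'=5): chars_in_quartet=4 acc=0xB3E545 -> emit B3 E5 45, reset; bytes_emitted=9
After char 12 ('A'=0): chars_in_quartet=1 acc=0x0 bytes_emitted=9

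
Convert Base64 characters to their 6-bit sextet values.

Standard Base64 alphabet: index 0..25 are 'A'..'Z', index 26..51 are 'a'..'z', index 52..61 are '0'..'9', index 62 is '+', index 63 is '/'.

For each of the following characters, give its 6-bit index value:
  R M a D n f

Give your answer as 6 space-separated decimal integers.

Answer: 17 12 26 3 39 31

Derivation:
'R': A..Z range, ord('R') − ord('A') = 17
'M': A..Z range, ord('M') − ord('A') = 12
'a': a..z range, 26 + ord('a') − ord('a') = 26
'D': A..Z range, ord('D') − ord('A') = 3
'n': a..z range, 26 + ord('n') − ord('a') = 39
'f': a..z range, 26 + ord('f') − ord('a') = 31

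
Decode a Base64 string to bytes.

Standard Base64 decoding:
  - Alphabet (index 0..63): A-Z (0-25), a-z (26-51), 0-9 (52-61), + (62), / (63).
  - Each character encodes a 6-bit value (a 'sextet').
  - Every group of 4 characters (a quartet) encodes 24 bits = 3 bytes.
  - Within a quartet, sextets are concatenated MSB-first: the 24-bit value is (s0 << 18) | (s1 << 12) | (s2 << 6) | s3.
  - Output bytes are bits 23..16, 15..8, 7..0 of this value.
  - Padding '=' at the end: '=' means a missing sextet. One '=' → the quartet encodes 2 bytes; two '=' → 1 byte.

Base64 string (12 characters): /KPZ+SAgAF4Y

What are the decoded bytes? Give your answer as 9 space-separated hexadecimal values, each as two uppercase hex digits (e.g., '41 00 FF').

After char 0 ('/'=63): chars_in_quartet=1 acc=0x3F bytes_emitted=0
After char 1 ('K'=10): chars_in_quartet=2 acc=0xFCA bytes_emitted=0
After char 2 ('P'=15): chars_in_quartet=3 acc=0x3F28F bytes_emitted=0
After char 3 ('Z'=25): chars_in_quartet=4 acc=0xFCA3D9 -> emit FC A3 D9, reset; bytes_emitted=3
After char 4 ('+'=62): chars_in_quartet=1 acc=0x3E bytes_emitted=3
After char 5 ('S'=18): chars_in_quartet=2 acc=0xF92 bytes_emitted=3
After char 6 ('A'=0): chars_in_quartet=3 acc=0x3E480 bytes_emitted=3
After char 7 ('g'=32): chars_in_quartet=4 acc=0xF92020 -> emit F9 20 20, reset; bytes_emitted=6
After char 8 ('A'=0): chars_in_quartet=1 acc=0x0 bytes_emitted=6
After char 9 ('F'=5): chars_in_quartet=2 acc=0x5 bytes_emitted=6
After char 10 ('4'=56): chars_in_quartet=3 acc=0x178 bytes_emitted=6
After char 11 ('Y'=24): chars_in_quartet=4 acc=0x5E18 -> emit 00 5E 18, reset; bytes_emitted=9

Answer: FC A3 D9 F9 20 20 00 5E 18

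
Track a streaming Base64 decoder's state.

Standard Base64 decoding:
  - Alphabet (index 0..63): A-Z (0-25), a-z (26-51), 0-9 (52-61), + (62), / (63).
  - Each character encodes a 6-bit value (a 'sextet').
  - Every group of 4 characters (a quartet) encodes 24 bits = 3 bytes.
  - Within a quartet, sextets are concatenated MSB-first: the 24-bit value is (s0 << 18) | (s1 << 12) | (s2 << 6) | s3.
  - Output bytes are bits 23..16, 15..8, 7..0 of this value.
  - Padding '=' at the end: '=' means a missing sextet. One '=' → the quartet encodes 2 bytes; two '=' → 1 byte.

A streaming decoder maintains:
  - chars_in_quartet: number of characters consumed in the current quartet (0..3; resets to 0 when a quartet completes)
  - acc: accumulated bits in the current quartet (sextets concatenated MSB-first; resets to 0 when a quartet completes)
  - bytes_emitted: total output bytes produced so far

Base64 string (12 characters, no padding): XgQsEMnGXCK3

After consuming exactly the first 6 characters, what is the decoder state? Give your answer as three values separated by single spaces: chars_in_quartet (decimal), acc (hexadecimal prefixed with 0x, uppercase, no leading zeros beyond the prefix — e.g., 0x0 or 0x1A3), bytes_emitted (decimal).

Answer: 2 0x10C 3

Derivation:
After char 0 ('X'=23): chars_in_quartet=1 acc=0x17 bytes_emitted=0
After char 1 ('g'=32): chars_in_quartet=2 acc=0x5E0 bytes_emitted=0
After char 2 ('Q'=16): chars_in_quartet=3 acc=0x17810 bytes_emitted=0
After char 3 ('s'=44): chars_in_quartet=4 acc=0x5E042C -> emit 5E 04 2C, reset; bytes_emitted=3
After char 4 ('E'=4): chars_in_quartet=1 acc=0x4 bytes_emitted=3
After char 5 ('M'=12): chars_in_quartet=2 acc=0x10C bytes_emitted=3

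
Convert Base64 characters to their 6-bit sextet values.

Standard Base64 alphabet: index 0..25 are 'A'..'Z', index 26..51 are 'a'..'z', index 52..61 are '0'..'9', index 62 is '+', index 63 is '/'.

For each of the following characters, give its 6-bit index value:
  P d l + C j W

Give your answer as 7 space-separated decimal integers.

Answer: 15 29 37 62 2 35 22

Derivation:
'P': A..Z range, ord('P') − ord('A') = 15
'd': a..z range, 26 + ord('d') − ord('a') = 29
'l': a..z range, 26 + ord('l') − ord('a') = 37
'+': index 62
'C': A..Z range, ord('C') − ord('A') = 2
'j': a..z range, 26 + ord('j') − ord('a') = 35
'W': A..Z range, ord('W') − ord('A') = 22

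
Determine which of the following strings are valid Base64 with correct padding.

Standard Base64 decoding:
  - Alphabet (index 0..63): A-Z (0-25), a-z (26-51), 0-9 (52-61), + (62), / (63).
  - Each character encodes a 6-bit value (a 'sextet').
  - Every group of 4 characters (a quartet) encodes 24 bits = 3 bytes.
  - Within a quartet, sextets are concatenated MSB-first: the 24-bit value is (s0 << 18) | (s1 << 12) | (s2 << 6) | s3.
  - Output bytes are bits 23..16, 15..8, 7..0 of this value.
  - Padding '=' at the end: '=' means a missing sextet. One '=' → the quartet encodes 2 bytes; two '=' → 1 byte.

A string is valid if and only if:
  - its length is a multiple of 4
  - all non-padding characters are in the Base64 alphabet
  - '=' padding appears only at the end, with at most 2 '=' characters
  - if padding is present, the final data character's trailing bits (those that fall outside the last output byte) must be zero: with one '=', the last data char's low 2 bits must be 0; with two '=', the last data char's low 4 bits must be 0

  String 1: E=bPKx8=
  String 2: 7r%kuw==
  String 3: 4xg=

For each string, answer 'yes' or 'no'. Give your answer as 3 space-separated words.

String 1: 'E=bPKx8=' → invalid (bad char(s): ['=']; '=' in middle)
String 2: '7r%kuw==' → invalid (bad char(s): ['%'])
String 3: '4xg=' → valid

Answer: no no yes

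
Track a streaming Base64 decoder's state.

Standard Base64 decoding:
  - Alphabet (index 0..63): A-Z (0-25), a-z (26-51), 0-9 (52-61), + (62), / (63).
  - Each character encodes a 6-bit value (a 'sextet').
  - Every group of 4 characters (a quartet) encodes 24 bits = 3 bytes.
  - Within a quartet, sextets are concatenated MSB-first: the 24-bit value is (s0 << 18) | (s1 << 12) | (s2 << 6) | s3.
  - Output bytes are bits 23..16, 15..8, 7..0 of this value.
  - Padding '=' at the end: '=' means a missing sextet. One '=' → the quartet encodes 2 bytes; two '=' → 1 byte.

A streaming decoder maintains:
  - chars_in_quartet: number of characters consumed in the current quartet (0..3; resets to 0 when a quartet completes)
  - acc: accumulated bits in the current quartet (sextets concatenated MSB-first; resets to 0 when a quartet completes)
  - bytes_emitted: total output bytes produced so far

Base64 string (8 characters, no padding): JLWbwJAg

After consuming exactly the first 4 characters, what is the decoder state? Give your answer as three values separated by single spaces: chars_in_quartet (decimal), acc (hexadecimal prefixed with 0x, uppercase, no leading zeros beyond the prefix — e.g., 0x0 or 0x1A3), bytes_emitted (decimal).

Answer: 0 0x0 3

Derivation:
After char 0 ('J'=9): chars_in_quartet=1 acc=0x9 bytes_emitted=0
After char 1 ('L'=11): chars_in_quartet=2 acc=0x24B bytes_emitted=0
After char 2 ('W'=22): chars_in_quartet=3 acc=0x92D6 bytes_emitted=0
After char 3 ('b'=27): chars_in_quartet=4 acc=0x24B59B -> emit 24 B5 9B, reset; bytes_emitted=3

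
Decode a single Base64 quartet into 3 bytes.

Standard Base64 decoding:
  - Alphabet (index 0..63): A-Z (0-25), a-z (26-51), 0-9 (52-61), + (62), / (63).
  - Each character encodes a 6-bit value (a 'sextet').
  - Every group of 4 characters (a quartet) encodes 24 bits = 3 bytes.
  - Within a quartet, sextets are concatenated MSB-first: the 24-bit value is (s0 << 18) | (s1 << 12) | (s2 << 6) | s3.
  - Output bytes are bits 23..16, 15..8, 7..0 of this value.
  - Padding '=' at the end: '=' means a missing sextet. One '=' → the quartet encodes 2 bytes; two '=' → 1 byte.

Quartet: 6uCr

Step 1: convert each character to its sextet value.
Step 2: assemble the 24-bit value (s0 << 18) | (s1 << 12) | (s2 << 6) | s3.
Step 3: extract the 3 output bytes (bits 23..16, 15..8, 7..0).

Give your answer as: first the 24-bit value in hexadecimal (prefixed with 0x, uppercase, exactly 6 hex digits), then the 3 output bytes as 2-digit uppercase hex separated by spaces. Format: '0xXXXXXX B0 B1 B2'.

Sextets: 6=58, u=46, C=2, r=43
24-bit: (58<<18) | (46<<12) | (2<<6) | 43
      = 0xE80000 | 0x02E000 | 0x000080 | 0x00002B
      = 0xEAE0AB
Bytes: (v>>16)&0xFF=EA, (v>>8)&0xFF=E0, v&0xFF=AB

Answer: 0xEAE0AB EA E0 AB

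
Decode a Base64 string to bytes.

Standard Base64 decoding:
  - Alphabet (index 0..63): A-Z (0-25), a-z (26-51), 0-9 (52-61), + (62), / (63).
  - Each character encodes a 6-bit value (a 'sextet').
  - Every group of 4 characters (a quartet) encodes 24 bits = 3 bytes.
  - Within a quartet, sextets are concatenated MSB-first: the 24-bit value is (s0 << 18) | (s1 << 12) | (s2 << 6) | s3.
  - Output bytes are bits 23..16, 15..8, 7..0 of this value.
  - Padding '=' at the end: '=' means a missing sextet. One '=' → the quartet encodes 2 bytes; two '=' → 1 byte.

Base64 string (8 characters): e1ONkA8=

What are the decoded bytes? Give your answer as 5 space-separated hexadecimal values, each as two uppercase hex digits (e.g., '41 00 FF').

After char 0 ('e'=30): chars_in_quartet=1 acc=0x1E bytes_emitted=0
After char 1 ('1'=53): chars_in_quartet=2 acc=0x7B5 bytes_emitted=0
After char 2 ('O'=14): chars_in_quartet=3 acc=0x1ED4E bytes_emitted=0
After char 3 ('N'=13): chars_in_quartet=4 acc=0x7B538D -> emit 7B 53 8D, reset; bytes_emitted=3
After char 4 ('k'=36): chars_in_quartet=1 acc=0x24 bytes_emitted=3
After char 5 ('A'=0): chars_in_quartet=2 acc=0x900 bytes_emitted=3
After char 6 ('8'=60): chars_in_quartet=3 acc=0x2403C bytes_emitted=3
Padding '=': partial quartet acc=0x2403C -> emit 90 0F; bytes_emitted=5

Answer: 7B 53 8D 90 0F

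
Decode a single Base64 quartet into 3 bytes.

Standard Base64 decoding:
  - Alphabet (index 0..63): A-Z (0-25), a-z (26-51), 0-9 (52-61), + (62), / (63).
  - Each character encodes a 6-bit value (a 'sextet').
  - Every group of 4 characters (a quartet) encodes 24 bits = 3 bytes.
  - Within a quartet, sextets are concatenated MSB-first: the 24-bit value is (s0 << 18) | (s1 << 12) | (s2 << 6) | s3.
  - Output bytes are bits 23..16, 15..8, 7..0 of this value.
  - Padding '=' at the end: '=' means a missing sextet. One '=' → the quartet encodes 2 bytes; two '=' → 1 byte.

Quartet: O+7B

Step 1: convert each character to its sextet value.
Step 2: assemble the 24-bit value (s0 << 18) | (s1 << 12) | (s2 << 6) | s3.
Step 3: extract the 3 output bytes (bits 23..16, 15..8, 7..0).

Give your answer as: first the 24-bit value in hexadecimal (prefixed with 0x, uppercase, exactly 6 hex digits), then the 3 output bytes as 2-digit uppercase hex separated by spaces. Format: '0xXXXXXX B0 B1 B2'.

Answer: 0x3BEEC1 3B EE C1

Derivation:
Sextets: O=14, +=62, 7=59, B=1
24-bit: (14<<18) | (62<<12) | (59<<6) | 1
      = 0x380000 | 0x03E000 | 0x000EC0 | 0x000001
      = 0x3BEEC1
Bytes: (v>>16)&0xFF=3B, (v>>8)&0xFF=EE, v&0xFF=C1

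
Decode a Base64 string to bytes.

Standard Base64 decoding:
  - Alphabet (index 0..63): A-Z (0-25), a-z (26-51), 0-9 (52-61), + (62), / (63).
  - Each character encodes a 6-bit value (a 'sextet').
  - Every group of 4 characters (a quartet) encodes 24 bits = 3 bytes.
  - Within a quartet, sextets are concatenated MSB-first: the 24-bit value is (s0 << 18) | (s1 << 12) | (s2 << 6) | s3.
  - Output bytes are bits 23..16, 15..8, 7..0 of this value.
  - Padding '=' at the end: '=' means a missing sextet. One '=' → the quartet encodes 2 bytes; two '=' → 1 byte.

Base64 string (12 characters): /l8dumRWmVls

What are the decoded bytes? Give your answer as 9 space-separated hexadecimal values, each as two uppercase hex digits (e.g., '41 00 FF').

Answer: FE 5F 1D BA 64 56 99 59 6C

Derivation:
After char 0 ('/'=63): chars_in_quartet=1 acc=0x3F bytes_emitted=0
After char 1 ('l'=37): chars_in_quartet=2 acc=0xFE5 bytes_emitted=0
After char 2 ('8'=60): chars_in_quartet=3 acc=0x3F97C bytes_emitted=0
After char 3 ('d'=29): chars_in_quartet=4 acc=0xFE5F1D -> emit FE 5F 1D, reset; bytes_emitted=3
After char 4 ('u'=46): chars_in_quartet=1 acc=0x2E bytes_emitted=3
After char 5 ('m'=38): chars_in_quartet=2 acc=0xBA6 bytes_emitted=3
After char 6 ('R'=17): chars_in_quartet=3 acc=0x2E991 bytes_emitted=3
After char 7 ('W'=22): chars_in_quartet=4 acc=0xBA6456 -> emit BA 64 56, reset; bytes_emitted=6
After char 8 ('m'=38): chars_in_quartet=1 acc=0x26 bytes_emitted=6
After char 9 ('V'=21): chars_in_quartet=2 acc=0x995 bytes_emitted=6
After char 10 ('l'=37): chars_in_quartet=3 acc=0x26565 bytes_emitted=6
After char 11 ('s'=44): chars_in_quartet=4 acc=0x99596C -> emit 99 59 6C, reset; bytes_emitted=9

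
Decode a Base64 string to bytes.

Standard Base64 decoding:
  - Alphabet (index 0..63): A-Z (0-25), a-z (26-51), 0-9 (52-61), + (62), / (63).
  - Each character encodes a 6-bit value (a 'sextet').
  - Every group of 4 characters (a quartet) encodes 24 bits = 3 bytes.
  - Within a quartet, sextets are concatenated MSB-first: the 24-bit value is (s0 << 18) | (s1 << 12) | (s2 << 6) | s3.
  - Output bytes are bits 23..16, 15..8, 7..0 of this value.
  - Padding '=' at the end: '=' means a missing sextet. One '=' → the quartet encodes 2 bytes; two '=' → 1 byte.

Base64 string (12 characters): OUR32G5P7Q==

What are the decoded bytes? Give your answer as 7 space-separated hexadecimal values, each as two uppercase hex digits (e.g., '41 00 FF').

Answer: 39 44 77 D8 6E 4F ED

Derivation:
After char 0 ('O'=14): chars_in_quartet=1 acc=0xE bytes_emitted=0
After char 1 ('U'=20): chars_in_quartet=2 acc=0x394 bytes_emitted=0
After char 2 ('R'=17): chars_in_quartet=3 acc=0xE511 bytes_emitted=0
After char 3 ('3'=55): chars_in_quartet=4 acc=0x394477 -> emit 39 44 77, reset; bytes_emitted=3
After char 4 ('2'=54): chars_in_quartet=1 acc=0x36 bytes_emitted=3
After char 5 ('G'=6): chars_in_quartet=2 acc=0xD86 bytes_emitted=3
After char 6 ('5'=57): chars_in_quartet=3 acc=0x361B9 bytes_emitted=3
After char 7 ('P'=15): chars_in_quartet=4 acc=0xD86E4F -> emit D8 6E 4F, reset; bytes_emitted=6
After char 8 ('7'=59): chars_in_quartet=1 acc=0x3B bytes_emitted=6
After char 9 ('Q'=16): chars_in_quartet=2 acc=0xED0 bytes_emitted=6
Padding '==': partial quartet acc=0xED0 -> emit ED; bytes_emitted=7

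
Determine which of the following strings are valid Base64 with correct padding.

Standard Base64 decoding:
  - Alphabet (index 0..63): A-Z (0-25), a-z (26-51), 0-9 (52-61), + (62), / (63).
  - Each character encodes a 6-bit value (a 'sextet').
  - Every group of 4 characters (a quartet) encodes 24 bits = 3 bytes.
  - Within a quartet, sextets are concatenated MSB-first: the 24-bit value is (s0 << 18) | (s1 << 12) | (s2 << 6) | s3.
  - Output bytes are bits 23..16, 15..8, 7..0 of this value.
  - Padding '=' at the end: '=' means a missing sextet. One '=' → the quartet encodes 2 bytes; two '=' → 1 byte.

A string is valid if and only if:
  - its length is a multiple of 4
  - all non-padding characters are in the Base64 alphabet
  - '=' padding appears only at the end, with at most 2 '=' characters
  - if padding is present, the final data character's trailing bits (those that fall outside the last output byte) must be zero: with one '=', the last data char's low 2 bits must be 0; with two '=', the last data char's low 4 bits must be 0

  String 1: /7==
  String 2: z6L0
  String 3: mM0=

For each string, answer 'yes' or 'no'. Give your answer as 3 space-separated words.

String 1: '/7==' → invalid (bad trailing bits)
String 2: 'z6L0' → valid
String 3: 'mM0=' → valid

Answer: no yes yes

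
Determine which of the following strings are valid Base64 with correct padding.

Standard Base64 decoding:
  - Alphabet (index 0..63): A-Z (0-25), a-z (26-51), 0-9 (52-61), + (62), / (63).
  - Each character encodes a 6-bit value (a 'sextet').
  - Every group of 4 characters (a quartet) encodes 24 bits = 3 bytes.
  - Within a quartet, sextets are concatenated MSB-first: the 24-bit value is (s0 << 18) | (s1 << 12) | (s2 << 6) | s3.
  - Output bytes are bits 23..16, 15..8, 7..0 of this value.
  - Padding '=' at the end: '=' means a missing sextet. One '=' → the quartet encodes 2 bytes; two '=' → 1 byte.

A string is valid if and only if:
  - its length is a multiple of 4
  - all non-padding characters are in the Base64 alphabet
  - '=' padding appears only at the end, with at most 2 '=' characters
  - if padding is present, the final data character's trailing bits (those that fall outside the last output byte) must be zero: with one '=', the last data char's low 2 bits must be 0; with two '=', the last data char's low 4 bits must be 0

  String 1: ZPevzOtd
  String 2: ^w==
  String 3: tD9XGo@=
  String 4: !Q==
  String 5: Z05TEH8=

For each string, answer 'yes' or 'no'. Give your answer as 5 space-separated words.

Answer: yes no no no yes

Derivation:
String 1: 'ZPevzOtd' → valid
String 2: '^w==' → invalid (bad char(s): ['^'])
String 3: 'tD9XGo@=' → invalid (bad char(s): ['@'])
String 4: '!Q==' → invalid (bad char(s): ['!'])
String 5: 'Z05TEH8=' → valid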